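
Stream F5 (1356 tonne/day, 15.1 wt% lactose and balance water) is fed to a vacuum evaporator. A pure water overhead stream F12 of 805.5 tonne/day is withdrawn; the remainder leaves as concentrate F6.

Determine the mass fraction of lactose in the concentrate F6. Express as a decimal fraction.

lactose is not removed: 1356×0.151 = 204.76 tonne/day of lactose enters F6.
Concentrate = 1356 − 805.5 = 550.5 tonne/day.
Mass fraction = 204.76/550.5 = 0.372.

0.372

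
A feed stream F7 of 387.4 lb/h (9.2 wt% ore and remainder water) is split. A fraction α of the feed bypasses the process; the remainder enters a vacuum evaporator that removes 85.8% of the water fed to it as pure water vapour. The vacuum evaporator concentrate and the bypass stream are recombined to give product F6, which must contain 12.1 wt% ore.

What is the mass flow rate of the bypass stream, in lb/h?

268.2 lb/h

All 387.4×0.092 = 35.641 lb/h of ore reaches F6, so F6 = 35.641/0.121 = 294.55 lb/h and vapour = 92.848 lb/h.
The evaporator receives (1−α)·387.4 of feed at 0.908 water and removes 0.858 of that water:
0.858×0.908×(1−α)×387.4 = 92.848
(1−α) = 92.848/301.81 = 0.3076;  α = 0.6924.
Bypass flow = 0.6924×387.4 = 268.22 lb/h.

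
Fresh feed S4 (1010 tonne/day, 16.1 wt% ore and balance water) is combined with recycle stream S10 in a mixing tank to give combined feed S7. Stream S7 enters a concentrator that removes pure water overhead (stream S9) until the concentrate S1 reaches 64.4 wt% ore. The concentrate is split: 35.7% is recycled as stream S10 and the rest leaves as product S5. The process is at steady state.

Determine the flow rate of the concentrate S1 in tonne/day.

Overall ore balance (none leaves overhead): ore in fresh feed = ore in product, i.e. 1010×0.161 = (1−0.357)·S1·0.644.
S1 = 162.61/(0.644×0.643) = 392.69 tonne/day.

392.7 tonne/day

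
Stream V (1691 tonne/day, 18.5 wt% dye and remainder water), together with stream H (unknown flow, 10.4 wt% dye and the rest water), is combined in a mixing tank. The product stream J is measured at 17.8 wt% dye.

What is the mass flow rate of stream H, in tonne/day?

Let H be the unknown flow. Total out = 1691 + H.
dye balance: 312.83 + 0.104·H = 0.178·(1691 + H)
(0.104 − 0.178)·H = 0.178×1691 − 312.83 = -11.837
H = -11.837 / -0.074 = 159.96 tonne/day

160 tonne/day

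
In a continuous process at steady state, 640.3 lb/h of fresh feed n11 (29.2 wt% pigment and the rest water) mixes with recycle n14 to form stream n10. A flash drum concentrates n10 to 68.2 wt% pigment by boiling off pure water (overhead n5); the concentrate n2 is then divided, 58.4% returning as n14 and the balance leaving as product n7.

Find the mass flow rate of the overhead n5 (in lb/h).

366.2 lb/h

Overall pigment balance (none leaves overhead): pigment in fresh feed = pigment in product, i.e. 640.3×0.292 = (1−0.584)·n2·0.682.
n2 = 186.97/(0.682×0.416) = 659 lb/h.
Recycle n14 = 0.584×659 = 384.86 lb/h.
Combined feed n10 = 640.3 + 384.86 = 1025.2 lb/h.
Overhead n5 = n10 − n2 = 1025.2 − 659 = 366.15 lb/h.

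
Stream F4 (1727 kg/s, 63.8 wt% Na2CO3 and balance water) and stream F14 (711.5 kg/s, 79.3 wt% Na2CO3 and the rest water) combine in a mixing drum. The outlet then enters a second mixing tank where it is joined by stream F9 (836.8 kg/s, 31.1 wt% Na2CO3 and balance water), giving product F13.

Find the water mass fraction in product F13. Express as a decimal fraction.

0.412

Overall, product flow = 3275.3 kg/s.
water in = 1727×0.362 + 711.5×0.207 + 836.8×0.689 = 1349 kg/s.
water fraction in F13 = 0.412.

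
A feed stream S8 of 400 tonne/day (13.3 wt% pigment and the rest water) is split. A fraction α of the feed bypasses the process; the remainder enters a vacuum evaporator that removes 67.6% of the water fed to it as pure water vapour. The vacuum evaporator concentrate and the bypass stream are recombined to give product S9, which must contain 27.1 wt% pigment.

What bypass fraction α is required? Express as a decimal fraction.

0.131

All 400×0.133 = 53.2 tonne/day of pigment reaches S9, so S9 = 53.2/0.271 = 196.31 tonne/day and vapour = 203.69 tonne/day.
The evaporator receives (1−α)·400 of feed at 0.867 water and removes 0.676 of that water:
0.676×0.867×(1−α)×400 = 203.69
(1−α) = 203.69/234.44 = 0.8688;  α = 0.1312.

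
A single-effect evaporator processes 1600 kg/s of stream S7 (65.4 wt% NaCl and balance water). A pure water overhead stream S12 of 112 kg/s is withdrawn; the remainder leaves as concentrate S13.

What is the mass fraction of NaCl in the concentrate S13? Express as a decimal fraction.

NaCl is not removed: 1600×0.654 = 1046.4 kg/s of NaCl enters S13.
Concentrate = 1600 − 112 = 1488 kg/s.
Mass fraction = 1046.4/1488 = 0.7032.

0.7032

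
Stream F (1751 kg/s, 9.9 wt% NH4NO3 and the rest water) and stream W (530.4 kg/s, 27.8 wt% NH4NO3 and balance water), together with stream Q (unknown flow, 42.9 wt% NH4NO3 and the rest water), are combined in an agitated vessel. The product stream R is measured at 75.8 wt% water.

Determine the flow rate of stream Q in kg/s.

1237 kg/s

Let Q be the unknown flow. Total out = 2281.4 + Q.
water balance: 1960.6 + 0.571·Q = 0.758·(2281.4 + Q)
(0.571 − 0.758)·Q = 0.758×2281.4 − 1960.6 = -231.3
Q = -231.3 / -0.187 = 1236.9 kg/s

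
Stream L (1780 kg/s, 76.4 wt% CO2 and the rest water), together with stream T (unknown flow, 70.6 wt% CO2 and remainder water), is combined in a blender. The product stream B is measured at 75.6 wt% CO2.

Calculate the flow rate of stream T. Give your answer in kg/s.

284.8 kg/s

Let T be the unknown flow. Total out = 1780 + T.
CO2 balance: 1359.9 + 0.706·T = 0.756·(1780 + T)
(0.706 − 0.756)·T = 0.756×1780 − 1359.9 = -14.24
T = -14.24 / -0.050 = 284.8 kg/s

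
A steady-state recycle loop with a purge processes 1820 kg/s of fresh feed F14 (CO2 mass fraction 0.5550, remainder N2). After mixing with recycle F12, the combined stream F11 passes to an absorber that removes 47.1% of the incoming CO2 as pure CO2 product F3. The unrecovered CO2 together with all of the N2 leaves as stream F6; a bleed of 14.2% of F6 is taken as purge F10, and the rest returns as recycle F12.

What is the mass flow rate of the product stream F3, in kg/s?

CO2 in F11: m_A = 1820×0.555 + (1−0.142)·(1−0.471)·m_A, so m_A = 1010.1/0.5461 = 1849.6 kg/s.
Product F3 = 0.471×1849.6 = 871.16 kg/s.

871.2 kg/s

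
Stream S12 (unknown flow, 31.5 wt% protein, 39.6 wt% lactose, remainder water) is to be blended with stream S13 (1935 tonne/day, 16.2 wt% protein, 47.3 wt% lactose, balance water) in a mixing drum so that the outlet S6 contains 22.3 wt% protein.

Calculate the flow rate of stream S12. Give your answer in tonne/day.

1283 tonne/day

Let S12 be the unknown flow. Total out = 1935 + S12.
protein balance: 313.47 + 0.315·S12 = 0.223·(1935 + S12)
(0.315 − 0.223)·S12 = 0.223×1935 − 313.47 = 118.03
S12 = 118.03 / 0.092 = 1283 tonne/day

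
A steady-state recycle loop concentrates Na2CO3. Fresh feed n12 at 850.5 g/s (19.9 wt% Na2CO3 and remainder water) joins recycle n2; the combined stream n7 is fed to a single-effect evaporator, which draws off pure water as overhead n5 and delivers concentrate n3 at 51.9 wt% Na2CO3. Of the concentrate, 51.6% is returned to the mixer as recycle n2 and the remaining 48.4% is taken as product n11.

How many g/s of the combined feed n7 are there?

1198 g/s

Overall Na2CO3 balance (none leaves overhead): Na2CO3 in fresh feed = Na2CO3 in product, i.e. 850.5×0.199 = (1−0.516)·n3·0.519.
n3 = 169.25/(0.519×0.484) = 673.77 g/s.
Recycle n2 = 0.516×673.77 = 347.67 g/s.
Combined feed n7 = 850.5 + 347.67 = 1198.2 g/s.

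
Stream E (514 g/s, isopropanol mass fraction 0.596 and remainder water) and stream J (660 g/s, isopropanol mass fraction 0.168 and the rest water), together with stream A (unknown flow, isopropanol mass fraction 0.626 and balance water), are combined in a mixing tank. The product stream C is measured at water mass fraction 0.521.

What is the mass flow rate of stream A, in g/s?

Let A be the unknown flow. Total out = 1174 + A.
water balance: 756.78 + 0.374·A = 0.521·(1174 + A)
(0.374 − 0.521)·A = 0.521×1174 − 756.78 = -145.12
A = -145.12 / -0.147 = 987.22 g/s

987.2 g/s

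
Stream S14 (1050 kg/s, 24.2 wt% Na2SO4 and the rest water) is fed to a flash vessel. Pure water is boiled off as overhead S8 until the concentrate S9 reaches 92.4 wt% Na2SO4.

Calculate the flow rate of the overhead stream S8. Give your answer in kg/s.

775 kg/s

Na2SO4 is conserved: 1050×0.242 = 254.1 kg/s all reports to the concentrate.
Concentrate = 254.1/(target fraction) = 275 kg/s.
Overhead = 1050 − 275 = 775 kg/s.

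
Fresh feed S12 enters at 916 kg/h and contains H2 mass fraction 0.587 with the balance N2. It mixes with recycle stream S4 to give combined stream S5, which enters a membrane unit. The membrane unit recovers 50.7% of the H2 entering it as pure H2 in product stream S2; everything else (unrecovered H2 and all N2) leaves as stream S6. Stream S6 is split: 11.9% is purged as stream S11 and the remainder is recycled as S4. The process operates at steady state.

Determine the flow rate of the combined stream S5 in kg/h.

N2 enters only via S12 and leaves only via the purge: 916×0.413 = 0.119×(N2 in S6), and the membrane unit passes all N2, so N2 in S5 = N2 in S6 = 3179.1 kg/h.
H2 in S5: m_A = 916×0.587 + (1−0.119)·(1−0.507)·m_A, so m_A = 537.69/0.5657 = 950.55 kg/h.
S5 = 950.55 + 3179.1 = 4129.6 kg/h.

4130 kg/h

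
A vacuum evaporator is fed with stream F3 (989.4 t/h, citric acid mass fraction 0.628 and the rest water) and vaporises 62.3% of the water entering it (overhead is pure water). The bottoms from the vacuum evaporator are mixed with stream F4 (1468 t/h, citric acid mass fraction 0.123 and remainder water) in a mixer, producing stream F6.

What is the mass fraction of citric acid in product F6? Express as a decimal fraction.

0.360

Vapour removed = 0.623×0.372×989.4 = 229.3 t/h; concentrate = 760.1 t/h.
citric acid reaching the mixer = 621.34 (from concentrate) + 1468×0.123 = 801.91 t/h.
Product flow = 760.1 + 1468 = 2228.1 t/h; citric acid fraction = 0.360.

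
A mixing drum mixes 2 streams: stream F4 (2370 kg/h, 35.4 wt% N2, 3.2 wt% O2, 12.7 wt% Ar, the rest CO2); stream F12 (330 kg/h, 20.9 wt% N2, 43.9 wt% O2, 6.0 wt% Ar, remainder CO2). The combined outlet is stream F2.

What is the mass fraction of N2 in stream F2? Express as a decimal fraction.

Total flow out = 2370 + 330 = 2700 kg/h.
N2 in = 2370×0.354 + 330×0.209 = 907.95 kg/h.
N2 mass fraction in F2 = 907.95/2700 = 0.3363.

0.3363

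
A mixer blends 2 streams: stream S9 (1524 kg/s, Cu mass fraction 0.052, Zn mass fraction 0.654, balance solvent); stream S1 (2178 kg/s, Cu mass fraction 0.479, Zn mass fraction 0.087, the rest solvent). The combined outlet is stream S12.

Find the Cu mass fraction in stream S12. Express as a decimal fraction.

Total flow out = 1524 + 2178 = 3702 kg/s.
Cu in = 1524×0.052 + 2178×0.479 = 1122.5 kg/s.
Cu mass fraction in S12 = 1122.5/3702 = 0.303.

0.303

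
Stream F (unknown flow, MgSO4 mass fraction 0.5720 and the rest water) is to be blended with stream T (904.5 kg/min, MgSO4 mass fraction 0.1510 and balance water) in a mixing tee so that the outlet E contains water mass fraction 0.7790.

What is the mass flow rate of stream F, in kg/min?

180.4 kg/min

Let F be the unknown flow. Total out = 904.5 + F.
water balance: 767.92 + 0.428·F = 0.779·(904.5 + F)
(0.428 − 0.779)·F = 0.779×904.5 − 767.92 = -63.315
F = -63.315 / -0.351 = 180.38 kg/min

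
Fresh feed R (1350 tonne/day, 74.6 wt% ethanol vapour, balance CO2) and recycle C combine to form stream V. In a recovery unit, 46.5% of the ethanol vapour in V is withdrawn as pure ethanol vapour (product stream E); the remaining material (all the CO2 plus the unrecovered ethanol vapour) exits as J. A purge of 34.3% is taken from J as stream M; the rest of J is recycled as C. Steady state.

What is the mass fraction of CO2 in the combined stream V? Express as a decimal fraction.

CO2 enters only via R and leaves only via the purge: 1350×0.254 = 0.343×(CO2 in J), and the recovery unit passes all CO2, so CO2 in V = CO2 in J = 999.71 tonne/day.
ethanol vapour in V: m_A = 1350×0.746 + (1−0.343)·(1−0.465)·m_A, so m_A = 1007.1/0.6485 = 1553 tonne/day.
V = 1553 + 999.71 = 2552.7 tonne/day.
CO2 fraction in V = 999.71/2552.7 = 0.3916.

0.3916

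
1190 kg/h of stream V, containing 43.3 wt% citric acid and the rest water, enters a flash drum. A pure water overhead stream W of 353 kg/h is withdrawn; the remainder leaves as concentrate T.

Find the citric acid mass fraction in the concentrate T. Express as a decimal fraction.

citric acid is not removed: 1190×0.433 = 515.27 kg/h of citric acid enters T.
Concentrate = 1190 − 353 = 837 kg/h.
Mass fraction = 515.27/837 = 0.6156.

0.6156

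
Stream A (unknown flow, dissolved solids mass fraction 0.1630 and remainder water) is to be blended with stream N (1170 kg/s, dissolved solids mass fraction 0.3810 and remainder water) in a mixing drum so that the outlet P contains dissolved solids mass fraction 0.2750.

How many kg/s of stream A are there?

1107 kg/s

Let A be the unknown flow. Total out = 1170 + A.
dissolved solids balance: 445.77 + 0.163·A = 0.275·(1170 + A)
(0.163 − 0.275)·A = 0.275×1170 − 445.77 = -124.02
A = -124.02 / -0.112 = 1107.3 kg/s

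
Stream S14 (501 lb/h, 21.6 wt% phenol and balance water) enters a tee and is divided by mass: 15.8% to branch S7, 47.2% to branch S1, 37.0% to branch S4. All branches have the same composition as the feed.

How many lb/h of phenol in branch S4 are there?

Branch S4 total = 0.370×501 = 185.37 lb/h.
phenol in S4 = 0.216×185.37 = 40.04 lb/h.

40.04 lb/h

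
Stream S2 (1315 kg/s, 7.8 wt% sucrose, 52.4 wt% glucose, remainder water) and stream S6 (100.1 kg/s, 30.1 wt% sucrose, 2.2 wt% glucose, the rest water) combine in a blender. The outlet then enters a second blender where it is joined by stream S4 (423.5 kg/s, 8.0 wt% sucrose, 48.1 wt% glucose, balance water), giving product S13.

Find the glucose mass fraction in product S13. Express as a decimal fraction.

Overall, product flow = 1838.6 kg/s.
glucose in = 1315×0.524 + 100.1×0.022 + 423.5×0.481 = 894.97 kg/s.
glucose fraction in S13 = 0.4868.

0.4868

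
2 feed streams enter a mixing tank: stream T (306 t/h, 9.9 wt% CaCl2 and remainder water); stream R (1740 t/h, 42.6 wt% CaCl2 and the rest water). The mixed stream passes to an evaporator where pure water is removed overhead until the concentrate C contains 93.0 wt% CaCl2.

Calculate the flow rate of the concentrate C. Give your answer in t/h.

CaCl2 entering = 306×0.099 + 1740×0.426 = 771.53 t/h.
All CaCl2 reports to C, so C = 771.53/0.930 = 829.61 t/h.

829.6 t/h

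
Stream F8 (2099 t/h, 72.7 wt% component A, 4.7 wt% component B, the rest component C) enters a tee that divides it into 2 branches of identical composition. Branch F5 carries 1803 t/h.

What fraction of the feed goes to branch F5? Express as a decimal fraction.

0.859

Fraction to F5 = 1803/2099 = 0.8590.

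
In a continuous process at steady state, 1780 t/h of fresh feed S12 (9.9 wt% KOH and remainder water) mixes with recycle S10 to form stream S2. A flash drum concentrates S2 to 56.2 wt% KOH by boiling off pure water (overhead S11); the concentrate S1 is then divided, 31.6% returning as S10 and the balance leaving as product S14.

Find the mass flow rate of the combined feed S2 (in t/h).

Overall KOH balance (none leaves overhead): KOH in fresh feed = KOH in product, i.e. 1780×0.099 = (1−0.316)·S1·0.562.
S1 = 176.22/(0.562×0.684) = 458.42 t/h.
Recycle S10 = 0.316×458.42 = 144.86 t/h.
Combined feed S2 = 1780 + 144.86 = 1924.9 t/h.

1925 t/h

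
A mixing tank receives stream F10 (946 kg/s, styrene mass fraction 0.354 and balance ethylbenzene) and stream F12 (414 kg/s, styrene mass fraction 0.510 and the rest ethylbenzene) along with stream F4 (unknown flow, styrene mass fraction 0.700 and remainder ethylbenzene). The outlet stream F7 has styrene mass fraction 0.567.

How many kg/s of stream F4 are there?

Let F4 be the unknown flow. Total out = 1360 + F4.
styrene balance: 546.02 + 0.700·F4 = 0.567·(1360 + F4)
(0.700 − 0.567)·F4 = 0.567×1360 − 546.02 = 225.1
F4 = 225.1 / 0.133 = 1692.5 kg/s

1692 kg/s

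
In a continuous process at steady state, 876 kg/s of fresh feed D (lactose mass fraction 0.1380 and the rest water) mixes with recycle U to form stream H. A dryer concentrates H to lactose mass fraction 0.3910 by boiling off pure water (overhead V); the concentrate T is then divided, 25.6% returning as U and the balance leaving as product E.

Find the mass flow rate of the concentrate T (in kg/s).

Overall lactose balance (none leaves overhead): lactose in fresh feed = lactose in product, i.e. 876×0.138 = (1−0.256)·T·0.391.
T = 120.89/(0.391×0.744) = 415.56 kg/s.

415.6 kg/s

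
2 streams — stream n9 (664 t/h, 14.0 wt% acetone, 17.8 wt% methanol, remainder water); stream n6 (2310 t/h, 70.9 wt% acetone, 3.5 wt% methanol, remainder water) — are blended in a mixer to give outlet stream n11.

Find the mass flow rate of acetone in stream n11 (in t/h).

acetone out = acetone in = 664×0.140 + 2310×0.709 = 1730.8 t/h.

1731 t/h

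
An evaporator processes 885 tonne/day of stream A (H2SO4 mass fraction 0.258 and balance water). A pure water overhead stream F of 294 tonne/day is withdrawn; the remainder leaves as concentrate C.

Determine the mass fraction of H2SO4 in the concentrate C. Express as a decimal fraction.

H2SO4 is not removed: 885×0.258 = 228.33 tonne/day of H2SO4 enters C.
Concentrate = 885 − 294 = 591 tonne/day.
Mass fraction = 228.33/591 = 0.386.

0.386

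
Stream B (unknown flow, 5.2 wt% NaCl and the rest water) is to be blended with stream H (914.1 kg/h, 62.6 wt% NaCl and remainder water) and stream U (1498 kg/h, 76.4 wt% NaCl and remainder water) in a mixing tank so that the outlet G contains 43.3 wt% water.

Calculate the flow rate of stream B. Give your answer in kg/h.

Let B be the unknown flow. Total out = 2412.1 + B.
water balance: 695.4 + 0.948·B = 0.433·(2412.1 + B)
(0.948 − 0.433)·B = 0.433×2412.1 − 695.4 = 349.04
B = 349.04 / 0.515 = 677.74 kg/h

677.7 kg/h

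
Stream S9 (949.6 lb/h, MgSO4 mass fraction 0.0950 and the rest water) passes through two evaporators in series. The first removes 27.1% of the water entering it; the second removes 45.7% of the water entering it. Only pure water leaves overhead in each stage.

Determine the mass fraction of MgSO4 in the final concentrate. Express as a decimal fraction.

water in feed = 949.6×0.905 = 859.39 lb/h.
After stage 1: water left = (1−0.271)×859.39 = 626.49; stream total = 716.71 lb/h.
After stage 2: water left = (1−0.457)×626.49 = 340.19; final concentrate = 430.4 lb/h.
MgSO4 fraction = 90.212/430.4 = 0.2096.

0.2096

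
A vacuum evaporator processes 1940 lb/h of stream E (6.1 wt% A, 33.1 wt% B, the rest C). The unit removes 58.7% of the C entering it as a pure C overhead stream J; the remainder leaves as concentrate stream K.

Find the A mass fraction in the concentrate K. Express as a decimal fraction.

A is not removed: 1940×0.061 = 118.34 lb/h of A enters K.
C entering = 1940×0.608 = 1179.5 lb/h; overhead removed = 0.587×1179.5 = 692.38 lb/h.
Concentrate = 1940 − 692.38 = 1247.6 lb/h.
Mass fraction = 118.34/1247.6 = 0.095.

0.095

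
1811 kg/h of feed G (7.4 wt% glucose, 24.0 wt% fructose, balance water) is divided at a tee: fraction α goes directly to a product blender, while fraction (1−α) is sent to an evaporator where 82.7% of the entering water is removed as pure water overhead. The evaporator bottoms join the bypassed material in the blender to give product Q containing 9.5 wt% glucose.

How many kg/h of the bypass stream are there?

All 1811×0.074 = 134.01 kg/h of glucose reaches Q, so Q = 134.01/0.095 = 1410.7 kg/h and vapour = 400.33 kg/h.
The evaporator receives (1−α)·1811 of feed at 0.686 water and removes 0.827 of that water:
0.827×0.686×(1−α)×1811 = 400.33
(1−α) = 400.33/1027.4 = 0.3896;  α = 0.6104.
Bypass flow = 0.6104×1811 = 1105.4 kg/h.

1105 kg/h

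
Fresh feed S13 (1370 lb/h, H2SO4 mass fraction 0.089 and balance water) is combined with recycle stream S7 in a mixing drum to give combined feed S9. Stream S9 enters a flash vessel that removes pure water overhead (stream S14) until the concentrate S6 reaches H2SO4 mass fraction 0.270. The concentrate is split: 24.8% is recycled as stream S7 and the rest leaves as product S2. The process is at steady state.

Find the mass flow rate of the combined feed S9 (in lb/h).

1519 lb/h

Overall H2SO4 balance (none leaves overhead): H2SO4 in fresh feed = H2SO4 in product, i.e. 1370×0.089 = (1−0.248)·S6·0.270.
S6 = 121.93/(0.270×0.752) = 600.52 lb/h.
Recycle S7 = 0.248×600.52 = 148.93 lb/h.
Combined feed S9 = 1370 + 148.93 = 1518.9 lb/h.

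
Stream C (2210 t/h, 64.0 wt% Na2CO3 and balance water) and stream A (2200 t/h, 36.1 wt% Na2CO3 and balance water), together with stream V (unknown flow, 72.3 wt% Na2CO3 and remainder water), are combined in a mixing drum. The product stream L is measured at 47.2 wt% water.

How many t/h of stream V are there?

Let V be the unknown flow. Total out = 4410 + V.
water balance: 2201.4 + 0.277·V = 0.472·(4410 + V)
(0.277 − 0.472)·V = 0.472×4410 − 2201.4 = -119.88
V = -119.88 / -0.195 = 614.77 t/h

614.8 t/h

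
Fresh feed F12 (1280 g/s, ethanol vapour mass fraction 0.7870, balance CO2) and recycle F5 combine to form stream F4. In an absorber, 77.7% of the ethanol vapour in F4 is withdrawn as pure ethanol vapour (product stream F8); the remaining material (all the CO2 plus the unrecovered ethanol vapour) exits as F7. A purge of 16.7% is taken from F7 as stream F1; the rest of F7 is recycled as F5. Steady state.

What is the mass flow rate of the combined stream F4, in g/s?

2870 g/s

CO2 enters only via F12 and leaves only via the purge: 1280×0.213 = 0.167×(CO2 in F7), and the absorber passes all CO2, so CO2 in F4 = CO2 in F7 = 1632.6 g/s.
ethanol vapour in F4: m_A = 1280×0.787 + (1−0.167)·(1−0.777)·m_A, so m_A = 1007.4/0.8142 = 1237.2 g/s.
F4 = 1237.2 + 1632.6 = 2869.8 g/s.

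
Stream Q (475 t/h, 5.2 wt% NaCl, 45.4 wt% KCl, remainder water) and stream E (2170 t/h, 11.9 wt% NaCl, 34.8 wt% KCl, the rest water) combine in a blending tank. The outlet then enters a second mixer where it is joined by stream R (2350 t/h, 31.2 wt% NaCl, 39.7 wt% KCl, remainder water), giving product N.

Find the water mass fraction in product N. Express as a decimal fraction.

Overall, product flow = 4995 t/h.
water in = 475×0.494 + 2170×0.533 + 2350×0.291 = 2075.1 t/h.
water fraction in N = 0.415.

0.415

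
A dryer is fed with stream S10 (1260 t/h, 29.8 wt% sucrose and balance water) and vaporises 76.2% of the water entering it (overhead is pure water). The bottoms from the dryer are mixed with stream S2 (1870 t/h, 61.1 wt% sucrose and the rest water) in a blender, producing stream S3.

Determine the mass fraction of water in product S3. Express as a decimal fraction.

0.382

Vapour removed = 0.762×0.702×1260 = 674 t/h; concentrate = 586 t/h.
water reaching the mixer = 210.52 (from concentrate) + 1870×0.389 = 937.95 t/h.
Product flow = 586 + 1870 = 2456 t/h; water fraction = 0.382.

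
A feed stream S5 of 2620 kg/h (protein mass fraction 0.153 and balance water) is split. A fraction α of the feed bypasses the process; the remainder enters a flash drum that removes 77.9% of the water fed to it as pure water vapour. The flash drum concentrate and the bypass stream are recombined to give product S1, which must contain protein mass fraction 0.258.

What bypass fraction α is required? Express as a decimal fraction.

0.383

All 2620×0.153 = 400.86 kg/h of protein reaches S1, so S1 = 400.86/0.258 = 1553.7 kg/h and vapour = 1066.3 kg/h.
The evaporator receives (1−α)·2620 of feed at 0.847 water and removes 0.779 of that water:
0.779×0.847×(1−α)×2620 = 1066.3
(1−α) = 1066.3/1728.7 = 0.6168;  α = 0.3832.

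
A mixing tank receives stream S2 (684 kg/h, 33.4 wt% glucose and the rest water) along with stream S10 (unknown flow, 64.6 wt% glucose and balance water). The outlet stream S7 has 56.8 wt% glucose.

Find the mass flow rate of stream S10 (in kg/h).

2052 kg/h

Let S10 be the unknown flow. Total out = 684 + S10.
glucose balance: 228.46 + 0.646·S10 = 0.568·(684 + S10)
(0.646 − 0.568)·S10 = 0.568×684 − 228.46 = 160.06
S10 = 160.06 / 0.078 = 2052 kg/h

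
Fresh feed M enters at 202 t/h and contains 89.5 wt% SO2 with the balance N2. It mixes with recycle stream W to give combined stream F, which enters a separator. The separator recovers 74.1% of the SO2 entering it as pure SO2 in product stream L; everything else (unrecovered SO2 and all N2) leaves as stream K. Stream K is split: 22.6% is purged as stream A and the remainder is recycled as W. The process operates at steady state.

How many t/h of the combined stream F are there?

320 t/h

N2 enters only via M and leaves only via the purge: 202×0.105 = 0.226×(N2 in K), and the separator passes all N2, so N2 in F = N2 in K = 93.85 t/h.
SO2 in F: m_A = 202×0.895 + (1−0.226)·(1−0.741)·m_A, so m_A = 180.79/0.7995 = 226.12 t/h.
F = 226.12 + 93.85 = 319.97 t/h.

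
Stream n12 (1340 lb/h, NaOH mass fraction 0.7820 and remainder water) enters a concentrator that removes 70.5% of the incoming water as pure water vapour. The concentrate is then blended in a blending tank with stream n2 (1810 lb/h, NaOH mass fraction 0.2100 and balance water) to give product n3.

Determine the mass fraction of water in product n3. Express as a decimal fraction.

Vapour removed = 0.705×0.218×1340 = 205.94 lb/h; concentrate = 1134.1 lb/h.
water reaching the mixer = 86.175 (from concentrate) + 1810×0.790 = 1516.1 lb/h.
Product flow = 1134.1 + 1810 = 2944.1 lb/h; water fraction = 0.5150.

0.5150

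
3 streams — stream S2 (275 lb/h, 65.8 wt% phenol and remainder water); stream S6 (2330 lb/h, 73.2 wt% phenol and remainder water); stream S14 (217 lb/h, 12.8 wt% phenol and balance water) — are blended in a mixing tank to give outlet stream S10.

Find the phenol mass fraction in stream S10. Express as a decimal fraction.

0.678

Total flow out = 275 + 2330 + 217 = 2822 lb/h.
phenol in = 275×0.658 + 2330×0.732 + 217×0.128 = 1914.3 lb/h.
phenol mass fraction in S10 = 1914.3/2822 = 0.678.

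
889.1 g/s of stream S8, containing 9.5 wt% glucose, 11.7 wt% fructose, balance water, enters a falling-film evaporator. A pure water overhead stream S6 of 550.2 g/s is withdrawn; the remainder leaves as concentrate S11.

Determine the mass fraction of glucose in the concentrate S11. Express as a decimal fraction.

0.249

glucose is not removed: 889.1×0.095 = 84.465 g/s of glucose enters S11.
Concentrate = 889.1 − 550.2 = 338.9 g/s.
Mass fraction = 84.465/338.9 = 0.249.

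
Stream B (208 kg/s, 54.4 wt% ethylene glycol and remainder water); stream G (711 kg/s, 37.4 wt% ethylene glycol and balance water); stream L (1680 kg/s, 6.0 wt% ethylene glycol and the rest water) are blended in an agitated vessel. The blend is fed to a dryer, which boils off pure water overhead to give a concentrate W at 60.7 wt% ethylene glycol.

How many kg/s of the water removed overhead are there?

1808 kg/s

ethylene glycol entering = 208×0.544 + 711×0.374 + 1680×0.060 = 479.87 kg/s.
All ethylene glycol reports to W, so W = 479.87/0.607 = 790.55 kg/s.
Total feed = 2599 kg/s; overhead = 2599 − 790.55 = 1808.4 kg/s.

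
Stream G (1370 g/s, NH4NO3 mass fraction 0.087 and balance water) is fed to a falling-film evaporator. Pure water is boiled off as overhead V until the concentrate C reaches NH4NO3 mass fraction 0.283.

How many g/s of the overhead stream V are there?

NH4NO3 is conserved: 1370×0.087 = 119.19 g/s all reports to the concentrate.
Concentrate = 119.19/(target fraction) = 421.17 g/s.
Overhead = 1370 − 421.17 = 948.83 g/s.

948.8 g/s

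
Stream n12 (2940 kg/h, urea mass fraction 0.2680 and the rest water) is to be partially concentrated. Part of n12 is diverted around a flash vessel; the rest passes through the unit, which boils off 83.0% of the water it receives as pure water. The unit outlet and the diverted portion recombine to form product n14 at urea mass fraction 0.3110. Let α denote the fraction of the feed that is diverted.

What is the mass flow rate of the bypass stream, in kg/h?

All 2940×0.268 = 787.92 kg/h of urea reaches n14, so n14 = 787.92/0.311 = 2533.5 kg/h and vapour = 406.5 kg/h.
The evaporator receives (1−α)·2940 of feed at 0.732 water and removes 0.830 of that water:
0.830×0.732×(1−α)×2940 = 406.5
(1−α) = 406.5/1786.2 = 0.2276;  α = 0.7724.
Bypass flow = 0.7724×2940 = 2270.9 kg/h.

2271 kg/h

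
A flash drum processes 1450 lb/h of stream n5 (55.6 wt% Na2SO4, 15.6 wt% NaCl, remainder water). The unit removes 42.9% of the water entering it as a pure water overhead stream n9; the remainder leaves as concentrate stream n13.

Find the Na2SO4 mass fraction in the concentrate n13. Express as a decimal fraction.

0.634

Na2SO4 is not removed: 1450×0.556 = 806.2 lb/h of Na2SO4 enters n13.
water entering = 1450×0.288 = 417.6 lb/h; overhead removed = 0.429×417.6 = 179.15 lb/h.
Concentrate = 1450 − 179.15 = 1270.8 lb/h.
Mass fraction = 806.2/1270.8 = 0.634.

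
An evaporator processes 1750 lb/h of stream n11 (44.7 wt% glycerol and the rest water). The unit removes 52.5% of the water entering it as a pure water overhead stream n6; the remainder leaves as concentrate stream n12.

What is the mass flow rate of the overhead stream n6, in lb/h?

508.1 lb/h

water entering = 1750×0.553 = 967.75 lb/h; overhead removed = 0.525×967.75 = 508.07 lb/h.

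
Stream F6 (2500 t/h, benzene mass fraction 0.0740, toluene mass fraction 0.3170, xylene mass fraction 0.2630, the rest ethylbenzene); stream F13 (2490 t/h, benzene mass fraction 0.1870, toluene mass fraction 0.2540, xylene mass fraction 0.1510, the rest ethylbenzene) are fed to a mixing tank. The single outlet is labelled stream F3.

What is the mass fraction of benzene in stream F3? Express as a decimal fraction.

0.1304

Total flow out = 2500 + 2490 = 4990 t/h.
benzene in = 2500×0.074 + 2490×0.187 = 650.63 t/h.
benzene mass fraction in F3 = 650.63/4990 = 0.1304.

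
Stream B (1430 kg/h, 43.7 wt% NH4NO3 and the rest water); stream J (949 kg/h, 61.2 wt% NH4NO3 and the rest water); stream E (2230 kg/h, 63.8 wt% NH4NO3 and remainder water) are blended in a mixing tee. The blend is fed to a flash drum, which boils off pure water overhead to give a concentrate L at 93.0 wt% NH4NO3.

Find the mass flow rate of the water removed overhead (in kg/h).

1783 kg/h

NH4NO3 entering = 1430×0.437 + 949×0.612 + 2230×0.638 = 2628.4 kg/h.
All NH4NO3 reports to L, so L = 2628.4/0.930 = 2826.3 kg/h.
Total feed = 4609 kg/h; overhead = 4609 − 2826.3 = 1782.7 kg/h.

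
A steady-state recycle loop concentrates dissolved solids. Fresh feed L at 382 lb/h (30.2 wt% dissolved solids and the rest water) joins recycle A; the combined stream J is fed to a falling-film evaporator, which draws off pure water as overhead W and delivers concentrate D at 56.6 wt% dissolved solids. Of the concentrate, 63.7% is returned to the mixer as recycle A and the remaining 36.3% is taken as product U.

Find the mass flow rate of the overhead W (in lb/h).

Overall dissolved solids balance (none leaves overhead): dissolved solids in fresh feed = dissolved solids in product, i.e. 382×0.302 = (1−0.637)·D·0.566.
D = 115.36/(0.566×0.363) = 561.5 lb/h.
Recycle A = 0.637×561.5 = 357.67 lb/h.
Combined feed J = 382 + 357.67 = 739.67 lb/h.
Overhead W = J − D = 739.67 − 561.5 = 178.18 lb/h.

178.2 lb/h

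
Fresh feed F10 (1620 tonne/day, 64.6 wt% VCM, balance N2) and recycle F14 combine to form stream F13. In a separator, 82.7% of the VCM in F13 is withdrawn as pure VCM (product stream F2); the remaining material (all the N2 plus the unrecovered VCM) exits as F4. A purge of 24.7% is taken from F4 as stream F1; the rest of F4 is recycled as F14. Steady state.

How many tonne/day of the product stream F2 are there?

995.1 tonne/day

VCM in F13: m_A = 1620×0.646 + (1−0.247)·(1−0.827)·m_A, so m_A = 1046.5/0.8697 = 1203.3 tonne/day.
Product F2 = 0.827×1203.3 = 995.1 tonne/day.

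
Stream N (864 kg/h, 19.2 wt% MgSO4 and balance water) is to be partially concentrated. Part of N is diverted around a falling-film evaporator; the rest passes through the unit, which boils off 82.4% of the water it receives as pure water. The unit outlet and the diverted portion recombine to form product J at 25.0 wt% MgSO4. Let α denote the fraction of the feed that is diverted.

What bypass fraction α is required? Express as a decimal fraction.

All 864×0.192 = 165.89 kg/h of MgSO4 reaches J, so J = 165.89/0.250 = 663.55 kg/h and vapour = 200.45 kg/h.
The evaporator receives (1−α)·864 of feed at 0.808 water and removes 0.824 of that water:
0.824×0.808×(1−α)×864 = 200.45
(1−α) = 200.45/575.24 = 0.3485;  α = 0.6515.

0.652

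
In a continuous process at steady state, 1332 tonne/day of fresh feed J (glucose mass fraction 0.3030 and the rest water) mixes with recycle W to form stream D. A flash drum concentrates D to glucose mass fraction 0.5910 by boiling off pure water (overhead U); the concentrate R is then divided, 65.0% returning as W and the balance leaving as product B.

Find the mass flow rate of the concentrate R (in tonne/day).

1951 tonne/day

Overall glucose balance (none leaves overhead): glucose in fresh feed = glucose in product, i.e. 1332×0.303 = (1−0.650)·R·0.591.
R = 403.6/(0.591×0.350) = 1951.2 tonne/day.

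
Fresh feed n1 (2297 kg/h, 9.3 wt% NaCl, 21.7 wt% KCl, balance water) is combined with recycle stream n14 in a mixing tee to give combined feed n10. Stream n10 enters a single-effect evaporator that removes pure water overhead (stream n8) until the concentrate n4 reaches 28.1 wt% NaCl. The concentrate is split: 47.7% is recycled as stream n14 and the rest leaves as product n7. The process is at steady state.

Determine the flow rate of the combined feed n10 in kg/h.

2990 kg/h

Overall NaCl balance (none leaves overhead): NaCl in fresh feed = NaCl in product, i.e. 2297×0.093 = (1−0.477)·n4·0.281.
n4 = 213.62/(0.281×0.523) = 1453.6 kg/h.
Recycle n14 = 0.477×1453.6 = 693.35 kg/h.
Combined feed n10 = 2297 + 693.35 = 2990.4 kg/h.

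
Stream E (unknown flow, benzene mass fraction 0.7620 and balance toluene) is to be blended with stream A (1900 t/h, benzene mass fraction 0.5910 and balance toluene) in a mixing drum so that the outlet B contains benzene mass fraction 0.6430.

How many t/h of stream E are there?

Let E be the unknown flow. Total out = 1900 + E.
benzene balance: 1122.9 + 0.762·E = 0.643·(1900 + E)
(0.762 − 0.643)·E = 0.643×1900 − 1122.9 = 98.8
E = 98.8 / 0.119 = 830.25 t/h

830.3 t/h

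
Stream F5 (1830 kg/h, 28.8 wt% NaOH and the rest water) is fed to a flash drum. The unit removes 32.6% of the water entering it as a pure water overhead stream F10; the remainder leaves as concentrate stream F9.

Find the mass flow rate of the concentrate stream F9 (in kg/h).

water entering = 1830×0.712 = 1303 kg/h; overhead removed = 0.326×1303 = 424.76 kg/h.
Concentrate = 1830 − 424.76 = 1405.2 kg/h.

1405 kg/h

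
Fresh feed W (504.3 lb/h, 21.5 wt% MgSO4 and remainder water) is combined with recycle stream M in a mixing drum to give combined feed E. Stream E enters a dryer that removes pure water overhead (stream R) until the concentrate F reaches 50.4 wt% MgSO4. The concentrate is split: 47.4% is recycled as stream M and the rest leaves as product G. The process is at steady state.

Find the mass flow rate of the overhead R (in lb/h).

Overall MgSO4 balance (none leaves overhead): MgSO4 in fresh feed = MgSO4 in product, i.e. 504.3×0.215 = (1−0.474)·F·0.504.
F = 108.42/(0.504×0.526) = 408.99 lb/h.
Recycle M = 0.474×408.99 = 193.86 lb/h.
Combined feed E = 504.3 + 193.86 = 698.16 lb/h.
Overhead R = E − F = 698.16 − 408.99 = 289.17 lb/h.

289.2 lb/h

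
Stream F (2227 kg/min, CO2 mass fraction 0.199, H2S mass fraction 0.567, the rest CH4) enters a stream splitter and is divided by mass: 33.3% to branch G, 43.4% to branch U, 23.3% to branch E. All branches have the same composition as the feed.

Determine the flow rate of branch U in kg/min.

966.5 kg/min

Branch U flow = 0.434×2227 = 966.52 kg/min.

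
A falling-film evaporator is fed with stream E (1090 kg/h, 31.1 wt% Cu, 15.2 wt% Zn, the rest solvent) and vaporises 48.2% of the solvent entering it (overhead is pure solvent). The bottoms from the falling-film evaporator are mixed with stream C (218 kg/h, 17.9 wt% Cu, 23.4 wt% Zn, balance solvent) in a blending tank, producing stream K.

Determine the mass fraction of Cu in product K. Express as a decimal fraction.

0.3685

Vapour removed = 0.482×0.537×1090 = 282.13 kg/h; concentrate = 807.87 kg/h.
Cu reaching the mixer = 338.99 (from concentrate) + 218×0.179 = 378.01 kg/h.
Product flow = 807.87 + 218 = 1025.9 kg/h; Cu fraction = 0.3685.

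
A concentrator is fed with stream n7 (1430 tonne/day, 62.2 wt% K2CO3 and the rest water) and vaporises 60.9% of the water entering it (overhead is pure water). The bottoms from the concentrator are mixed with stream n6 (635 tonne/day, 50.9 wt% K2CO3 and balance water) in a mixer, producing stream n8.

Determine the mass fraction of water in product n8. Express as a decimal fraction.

Vapour removed = 0.609×0.378×1430 = 329.19 tonne/day; concentrate = 1100.8 tonne/day.
water reaching the mixer = 211.35 (from concentrate) + 635×0.491 = 523.14 tonne/day.
Product flow = 1100.8 + 635 = 1735.8 tonne/day; water fraction = 0.3014.

0.3014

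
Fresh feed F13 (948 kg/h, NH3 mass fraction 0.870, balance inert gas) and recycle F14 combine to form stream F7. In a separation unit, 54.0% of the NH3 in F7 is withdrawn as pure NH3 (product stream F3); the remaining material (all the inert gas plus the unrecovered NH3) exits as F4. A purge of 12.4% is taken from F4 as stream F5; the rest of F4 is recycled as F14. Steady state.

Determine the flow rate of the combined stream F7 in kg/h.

2375 kg/h

inert gas enters only via F13 and leaves only via the purge: 948×0.130 = 0.124×(inert gas in F4), and the separation unit passes all inert gas, so inert gas in F7 = inert gas in F4 = 993.87 kg/h.
NH3 in F7: m_A = 948×0.870 + (1−0.124)·(1−0.540)·m_A, so m_A = 824.76/0.5970 = 1381.4 kg/h.
F7 = 1381.4 + 993.87 = 2375.3 kg/h.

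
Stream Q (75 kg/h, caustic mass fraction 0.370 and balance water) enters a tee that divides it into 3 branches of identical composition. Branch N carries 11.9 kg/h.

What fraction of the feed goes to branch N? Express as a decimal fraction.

Fraction to N = 11.9/75 = 0.1587.

0.159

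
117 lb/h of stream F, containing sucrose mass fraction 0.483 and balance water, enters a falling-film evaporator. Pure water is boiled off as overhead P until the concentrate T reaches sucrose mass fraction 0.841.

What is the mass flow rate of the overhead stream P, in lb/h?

sucrose is conserved: 117×0.483 = 56.511 lb/h all reports to the concentrate.
Concentrate = 56.511/(target fraction) = 67.195 lb/h.
Overhead = 117 − 67.195 = 49.805 lb/h.

49.8 lb/h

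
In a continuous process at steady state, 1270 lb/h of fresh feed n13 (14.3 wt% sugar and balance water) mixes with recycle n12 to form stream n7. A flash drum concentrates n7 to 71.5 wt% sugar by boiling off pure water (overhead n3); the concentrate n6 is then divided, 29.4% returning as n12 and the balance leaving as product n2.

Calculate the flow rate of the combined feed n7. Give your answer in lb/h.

Overall sugar balance (none leaves overhead): sugar in fresh feed = sugar in product, i.e. 1270×0.143 = (1−0.294)·n6·0.715.
n6 = 181.61/(0.715×0.706) = 359.77 lb/h.
Recycle n12 = 0.294×359.77 = 105.77 lb/h.
Combined feed n7 = 1270 + 105.77 = 1375.8 lb/h.

1376 lb/h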